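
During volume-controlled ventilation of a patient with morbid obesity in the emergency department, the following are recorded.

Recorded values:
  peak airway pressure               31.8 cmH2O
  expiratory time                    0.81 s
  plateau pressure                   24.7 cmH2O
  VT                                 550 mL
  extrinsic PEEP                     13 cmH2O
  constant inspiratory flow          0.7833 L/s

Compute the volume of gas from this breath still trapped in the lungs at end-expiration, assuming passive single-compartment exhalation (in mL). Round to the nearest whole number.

R = (PIP − Pplat)/V̇ = (31.8 − 24.7) / 0.7833 = 7.1/0.7833 = 9.064 cmH2O·s/L.
C = Vt/(Pplat − PEEP) = 550.0 / (24.7 − 13) = 550.0/11.7 = 47.009 mL/cmH2O.
τ = R × C = 9.064 × 0.04701 L/cmH2O = 0.4261 s.
Fraction remaining = e^(−Te/τ) = e^(−0.81/0.4261) = 0.1494.
Trapped volume = 550.0 × 0.1494 = 82.17 mL.

82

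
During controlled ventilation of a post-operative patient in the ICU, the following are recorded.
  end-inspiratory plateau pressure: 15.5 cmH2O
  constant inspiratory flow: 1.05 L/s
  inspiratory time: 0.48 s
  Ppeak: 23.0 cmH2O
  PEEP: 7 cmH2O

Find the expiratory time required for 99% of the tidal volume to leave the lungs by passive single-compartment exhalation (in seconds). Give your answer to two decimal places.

Vt = flow × Ti = 1.05 L/s × 0.48 s × 1000 mL/L = 504.0 mL.
R = (PIP − Pplat)/V̇ = (23.0 − 15.5) / 1.05 = 7.5/1.05 = 7.143 cmH2O·s/L.
C = Vt/(Pplat − PEEP) = 504.0 / (15.5 − 7) = 504.0/8.5 = 59.294 mL/cmH2O.
τ = R × C = 7.143 × 0.05929 L/cmH2O = 0.4235 s.
t = −τ·ln(1 − 0.99) = −0.4235·ln(0.01) = 1.95 s.

1.95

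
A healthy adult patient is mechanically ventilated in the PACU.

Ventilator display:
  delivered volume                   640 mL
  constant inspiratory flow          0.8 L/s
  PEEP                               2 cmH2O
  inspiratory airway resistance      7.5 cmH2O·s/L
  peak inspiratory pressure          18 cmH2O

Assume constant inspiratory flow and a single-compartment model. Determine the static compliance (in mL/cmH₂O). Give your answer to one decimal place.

Equation of motion (constant flow): PIP = Vt/C + R·V̇ + PEEP.
Vt/C = PIP − R·V̇ − PEEP = 18 − 7.5×0.8 − 2 = 18 − 6.0 − 2 = 10.0 cmH2O.
C = Vt / 10.0 = 640 / 10.0 = 64.0 mL/cmH2O.

64.0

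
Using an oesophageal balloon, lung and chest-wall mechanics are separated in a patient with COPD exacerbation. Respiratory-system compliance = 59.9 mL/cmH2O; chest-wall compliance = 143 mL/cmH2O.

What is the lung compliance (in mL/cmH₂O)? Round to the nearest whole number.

1/CL = 1/Crs − 1/Ccw.
1/CL = 1/59.9 − 1/143 = 0.009701.
CL = 103.08 mL/cmH2O.

103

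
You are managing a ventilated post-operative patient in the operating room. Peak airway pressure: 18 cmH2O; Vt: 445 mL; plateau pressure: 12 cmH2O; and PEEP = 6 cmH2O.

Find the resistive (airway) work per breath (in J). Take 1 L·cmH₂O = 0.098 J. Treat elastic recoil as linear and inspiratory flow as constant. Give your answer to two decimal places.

0.26

With constant inspiratory flow the resistive pressure is constant at PIP − Pplat = 18 − 12 = 6.0 cmH2O, so resistive work = 6.0 × 0.445 = 2.67 L·cmH2O.
× 0.098 J/(L·cmH2O) → 0.2617 J.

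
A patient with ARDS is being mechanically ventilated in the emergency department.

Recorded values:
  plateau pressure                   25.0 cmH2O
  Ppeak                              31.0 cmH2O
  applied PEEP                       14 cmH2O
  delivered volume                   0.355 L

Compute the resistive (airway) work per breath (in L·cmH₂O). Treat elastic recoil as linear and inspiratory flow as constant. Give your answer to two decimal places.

2.13

With constant inspiratory flow the resistive pressure is constant at PIP − Pplat = 31.0 − 25.0 = 6.0 cmH2O, so resistive work = 6.0 × 0.355 = 2.13 L·cmH2O.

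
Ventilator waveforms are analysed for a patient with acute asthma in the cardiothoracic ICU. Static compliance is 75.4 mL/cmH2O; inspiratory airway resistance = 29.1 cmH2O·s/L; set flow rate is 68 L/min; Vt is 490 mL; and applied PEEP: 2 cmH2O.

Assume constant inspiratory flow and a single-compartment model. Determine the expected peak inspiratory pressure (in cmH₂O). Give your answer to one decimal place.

41.5

Flow: 68 L/min ÷ 60 = 1.1333 L/s.
Equation of motion (constant flow): PIP = Vt/C + R·V̇ + PEEP.
PIP = 490/75.4 + 29.1×1.1333 + 2 = 6.499 + 32.979 + 2 = 41.478 cmH2O.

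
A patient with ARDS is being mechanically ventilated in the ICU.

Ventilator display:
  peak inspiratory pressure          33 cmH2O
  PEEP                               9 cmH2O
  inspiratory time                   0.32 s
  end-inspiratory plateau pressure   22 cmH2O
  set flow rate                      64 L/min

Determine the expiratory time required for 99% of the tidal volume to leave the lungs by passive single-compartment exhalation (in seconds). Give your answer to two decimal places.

Flow: 64 L/min ÷ 60 = 1.0667 L/s.
Vt = flow × Ti = 1.0667 L/s × 0.32 s × 1000 mL/L = 341.34 mL.
R = (PIP − Pplat)/V̇ = (33 − 22) / 1.0667 = 11.0/1.0667 = 10.312 cmH2O·s/L.
C = Vt/(Pplat − PEEP) = 341.34 / (22 − 9) = 341.34/13.0 = 26.257 mL/cmH2O.
τ = R × C = 10.312 × 0.02626 L/cmH2O = 0.2708 s.
t = −τ·ln(1 − 0.99) = −0.2708·ln(0.01) = 1.247 s.

1.25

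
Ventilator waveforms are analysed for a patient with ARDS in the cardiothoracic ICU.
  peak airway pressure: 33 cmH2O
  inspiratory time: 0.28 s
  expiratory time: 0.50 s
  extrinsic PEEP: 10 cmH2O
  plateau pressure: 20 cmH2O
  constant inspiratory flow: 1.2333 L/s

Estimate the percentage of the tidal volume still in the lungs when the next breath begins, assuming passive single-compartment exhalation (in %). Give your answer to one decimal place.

25.3

Vt = flow × Ti = 1.2333 L/s × 0.28 s × 1000 mL/L = 345.32 mL.
R = (PIP − Pplat)/V̇ = (33 − 20) / 1.2333 = 13.0/1.2333 = 10.541 cmH2O·s/L.
C = Vt/(Pplat − PEEP) = 345.32 / (20 − 10) = 345.32/10.0 = 34.532 mL/cmH2O.
τ = R × C = 10.541 × 0.03453 L/cmH2O = 0.364 s.
Fraction remaining at end-expiration = e^(−Te/τ) = e^(−0.50/0.364) = 0.2532 → 25.32%.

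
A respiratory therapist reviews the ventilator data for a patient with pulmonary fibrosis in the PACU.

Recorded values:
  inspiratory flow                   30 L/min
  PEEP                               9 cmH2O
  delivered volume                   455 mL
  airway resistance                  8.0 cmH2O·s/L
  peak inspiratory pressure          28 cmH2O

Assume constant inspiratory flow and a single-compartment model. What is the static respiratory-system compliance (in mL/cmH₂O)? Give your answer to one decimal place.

Flow: 30 L/min ÷ 60 = 0.5 L/s.
Equation of motion (constant flow): PIP = Vt/C + R·V̇ + PEEP.
Vt/C = PIP − R·V̇ − PEEP = 28 − 8.0×0.5 − 9 = 28 − 4.0 − 9 = 15.0 cmH2O.
C = Vt / 15.0 = 455 / 15.0 = 30.333 mL/cmH2O.

30.3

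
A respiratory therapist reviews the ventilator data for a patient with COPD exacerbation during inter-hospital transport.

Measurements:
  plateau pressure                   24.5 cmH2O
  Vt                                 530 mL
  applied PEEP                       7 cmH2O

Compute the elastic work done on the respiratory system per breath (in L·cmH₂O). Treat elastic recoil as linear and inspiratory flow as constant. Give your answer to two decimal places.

Elastic work ≈ ½ × (Pplat − PEEP) × Vt = 0.5 × (24.5 − 7) × 0.530 L = 0.5 × 17.5 × 0.530 = 4.638 L·cmH2O.

4.64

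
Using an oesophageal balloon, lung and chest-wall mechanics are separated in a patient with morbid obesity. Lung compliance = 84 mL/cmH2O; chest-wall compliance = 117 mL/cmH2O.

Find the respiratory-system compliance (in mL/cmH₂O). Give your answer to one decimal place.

48.9

Lung and chest wall are elastances in series: 1/Crs = 1/CL + 1/Ccw.
1/Crs = 1/84 + 1/117 = 0.02045.
Crs = 48.9 mL/cmH2O.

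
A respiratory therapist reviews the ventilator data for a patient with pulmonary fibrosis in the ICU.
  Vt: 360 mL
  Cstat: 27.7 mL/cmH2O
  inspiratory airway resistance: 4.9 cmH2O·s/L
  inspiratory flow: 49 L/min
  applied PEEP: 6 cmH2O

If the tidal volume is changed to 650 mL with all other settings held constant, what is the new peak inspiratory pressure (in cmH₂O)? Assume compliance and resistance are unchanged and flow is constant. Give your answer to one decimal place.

Flow: 49 L/min ÷ 60 = 0.8167 L/s.
PIP = Vt/C + R·V̇ + PEEP (constant-flow equation of motion).
Only the elastic term changes: ΔPIP = ΔVt / C = (650 − 360) / 27.7 = 10.469 cmH2O.
Original PIP = 360/27.7 + 4.9×0.8167 + 6 = 22.998 cmH2O; new PIP = 22.998 + (10.469) = 33.467 cmH2O.

33.5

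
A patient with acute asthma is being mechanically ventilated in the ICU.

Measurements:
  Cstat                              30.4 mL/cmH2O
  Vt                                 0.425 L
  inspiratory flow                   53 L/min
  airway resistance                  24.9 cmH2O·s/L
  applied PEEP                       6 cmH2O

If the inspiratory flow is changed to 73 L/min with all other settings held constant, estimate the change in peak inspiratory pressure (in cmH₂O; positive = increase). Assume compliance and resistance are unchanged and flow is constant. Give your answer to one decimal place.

8.3

Flow: 53 L/min ÷ 60 = 0.8833 L/s.
New flow: 73 L/min ÷ 60 = 1.2167 L/s.
PIP = Vt/C + R·V̇ + PEEP (constant-flow equation of motion).
Only the resistive term changes: ΔPIP = R × ΔV̇ = 24.9 × (1.2167 − 0.8833) = 24.9 × 0.3334 = 8.302 cmH2O.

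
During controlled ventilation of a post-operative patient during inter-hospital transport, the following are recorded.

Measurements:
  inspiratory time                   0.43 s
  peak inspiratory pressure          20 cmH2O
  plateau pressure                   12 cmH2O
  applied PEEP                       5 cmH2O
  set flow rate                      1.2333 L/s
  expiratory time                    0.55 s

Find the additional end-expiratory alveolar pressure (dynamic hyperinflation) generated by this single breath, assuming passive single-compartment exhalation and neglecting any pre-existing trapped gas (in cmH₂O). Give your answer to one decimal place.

Vt = flow × Ti = 1.2333 L/s × 0.43 s × 1000 mL/L = 530.32 mL.
R = (PIP − Pplat)/V̇ = (20 − 12) / 1.2333 = 8.0/1.2333 = 6.487 cmH2O·s/L.
C = Vt/(Pplat − PEEP) = 530.32 / (12 − 5) = 530.32/7.0 = 75.76 mL/cmH2O.
τ = R × C = 6.487 × 0.07576 L/cmH2O = 0.4915 s.
Fraction remaining = e^(−Te/τ) = e^(−0.55/0.4915) = 0.3266; trapped volume = 530.32 × 0.3266 = 173.2 mL.
Additional alveolar pressure from trapping ≈ V_trapped / C = 173.2 / 75.76 = 2.286 cmH2O.

2.3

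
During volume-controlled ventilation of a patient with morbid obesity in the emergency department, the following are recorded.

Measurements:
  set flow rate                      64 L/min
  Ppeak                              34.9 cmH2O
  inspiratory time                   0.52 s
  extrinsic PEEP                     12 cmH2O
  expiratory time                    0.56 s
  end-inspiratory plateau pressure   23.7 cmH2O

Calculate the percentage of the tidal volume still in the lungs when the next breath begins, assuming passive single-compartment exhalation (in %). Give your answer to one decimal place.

32.5

Flow: 64 L/min ÷ 60 = 1.0667 L/s.
Vt = flow × Ti = 1.0667 L/s × 0.52 s × 1000 mL/L = 554.68 mL.
R = (PIP − Pplat)/V̇ = (34.9 − 23.7) / 1.0667 = 11.2/1.0667 = 10.5 cmH2O·s/L.
C = Vt/(Pplat − PEEP) = 554.68 / (23.7 − 12) = 554.68/11.7 = 47.409 mL/cmH2O.
τ = R × C = 10.5 × 0.04741 L/cmH2O = 0.4978 s.
Fraction remaining at end-expiration = e^(−Te/τ) = e^(−0.56/0.4978) = 0.3247 → 32.47%.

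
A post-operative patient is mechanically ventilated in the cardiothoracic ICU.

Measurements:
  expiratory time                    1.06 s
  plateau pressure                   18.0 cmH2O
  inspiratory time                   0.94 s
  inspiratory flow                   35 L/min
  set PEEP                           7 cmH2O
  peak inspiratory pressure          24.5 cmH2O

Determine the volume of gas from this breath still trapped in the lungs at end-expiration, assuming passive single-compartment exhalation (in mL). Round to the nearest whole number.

81

Flow: 35 L/min ÷ 60 = 0.5833 L/s.
Vt = flow × Ti = 0.5833 L/s × 0.94 s × 1000 mL/L = 548.3 mL.
R = (PIP − Pplat)/V̇ = (24.5 − 18.0) / 0.5833 = 6.5/0.5833 = 11.143 cmH2O·s/L.
C = Vt/(Pplat − PEEP) = 548.3 / (18.0 − 7) = 548.3/11.0 = 49.845 mL/cmH2O.
τ = R × C = 11.143 × 0.04985 L/cmH2O = 0.5555 s.
Fraction remaining = e^(−Te/τ) = e^(−1.06/0.5555) = 0.1483.
Trapped volume = 548.3 × 0.1483 = 81.313 mL.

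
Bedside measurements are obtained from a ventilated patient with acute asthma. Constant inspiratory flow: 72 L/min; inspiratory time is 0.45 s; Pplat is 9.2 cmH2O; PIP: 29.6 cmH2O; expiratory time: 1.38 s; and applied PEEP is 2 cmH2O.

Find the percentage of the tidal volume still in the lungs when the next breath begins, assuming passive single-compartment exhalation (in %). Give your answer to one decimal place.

33.9

Flow: 72 L/min ÷ 60 = 1.2 L/s.
Vt = flow × Ti = 1.2 L/s × 0.45 s × 1000 mL/L = 540.0 mL.
R = (PIP − Pplat)/V̇ = (29.6 − 9.2) / 1.2 = 20.4/1.2 = 17.0 cmH2O·s/L.
C = Vt/(Pplat − PEEP) = 540.0 / (9.2 − 2) = 540.0/7.2 = 75.0 mL/cmH2O.
τ = R × C = 17.0 × 0.075 L/cmH2O = 1.275 s.
Fraction remaining at end-expiration = e^(−Te/τ) = e^(−1.38/1.275) = 0.3388 → 33.88%.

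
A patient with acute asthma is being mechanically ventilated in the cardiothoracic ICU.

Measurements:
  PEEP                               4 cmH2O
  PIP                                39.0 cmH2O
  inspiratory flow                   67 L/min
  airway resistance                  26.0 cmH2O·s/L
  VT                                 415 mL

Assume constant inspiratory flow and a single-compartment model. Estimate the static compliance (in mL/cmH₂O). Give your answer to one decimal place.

Flow: 67 L/min ÷ 60 = 1.1167 L/s.
Equation of motion (constant flow): PIP = Vt/C + R·V̇ + PEEP.
Vt/C = PIP − R·V̇ − PEEP = 39.0 − 26.0×1.1167 − 4 = 39.0 − 29.034 − 4 = 5.966 cmH2O.
C = Vt / 5.966 = 415 / 5.966 = 69.561 mL/cmH2O.

69.6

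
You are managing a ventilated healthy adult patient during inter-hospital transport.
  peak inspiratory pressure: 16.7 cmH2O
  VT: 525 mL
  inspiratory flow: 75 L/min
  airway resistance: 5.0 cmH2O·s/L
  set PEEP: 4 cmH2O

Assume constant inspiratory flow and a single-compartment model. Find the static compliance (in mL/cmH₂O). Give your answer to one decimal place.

Flow: 75 L/min ÷ 60 = 1.25 L/s.
Equation of motion (constant flow): PIP = Vt/C + R·V̇ + PEEP.
Vt/C = PIP − R·V̇ − PEEP = 16.7 − 5.0×1.25 − 4 = 16.7 − 6.25 − 4 = 6.45 cmH2O.
C = Vt / 6.45 = 525 / 6.45 = 81.395 mL/cmH2O.

81.4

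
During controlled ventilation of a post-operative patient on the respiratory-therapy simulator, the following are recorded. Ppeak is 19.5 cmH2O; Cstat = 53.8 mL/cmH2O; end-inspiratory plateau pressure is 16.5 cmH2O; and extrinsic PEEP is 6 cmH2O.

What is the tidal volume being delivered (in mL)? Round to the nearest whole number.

Vt = Cstat × (Pplat − PEEP) = 53.8 × (16.5 − 6) = 53.8 × 10.5 = 564.9 mL.

565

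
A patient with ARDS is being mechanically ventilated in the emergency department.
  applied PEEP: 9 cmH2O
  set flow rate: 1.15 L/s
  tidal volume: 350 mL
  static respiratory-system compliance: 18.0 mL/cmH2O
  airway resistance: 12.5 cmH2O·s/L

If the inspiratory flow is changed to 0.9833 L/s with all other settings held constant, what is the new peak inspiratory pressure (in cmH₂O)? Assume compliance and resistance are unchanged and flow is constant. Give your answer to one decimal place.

PIP = Vt/C + R·V̇ + PEEP (constant-flow equation of motion).
Only the resistive term changes: ΔPIP = R × ΔV̇ = 12.5 × (0.9833 − 1.15) = 12.5 × -0.1667 = -2.084 cmH2O.
Original PIP = 350/18.0 + 12.5×1.15 + 9 = 42.819 cmH2O; new PIP = 42.819 + (-2.084) = 40.735 cmH2O.

40.7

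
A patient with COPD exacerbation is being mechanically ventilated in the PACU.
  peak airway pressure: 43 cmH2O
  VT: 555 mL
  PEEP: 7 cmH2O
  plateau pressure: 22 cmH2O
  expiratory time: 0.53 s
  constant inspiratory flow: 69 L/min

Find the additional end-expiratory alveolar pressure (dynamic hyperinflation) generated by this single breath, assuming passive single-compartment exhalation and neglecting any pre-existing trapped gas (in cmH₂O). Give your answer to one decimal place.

6.8

Flow: 69 L/min ÷ 60 = 1.15 L/s.
R = (PIP − Pplat)/V̇ = (43 − 22) / 1.15 = 21.0/1.15 = 18.261 cmH2O·s/L.
C = Vt/(Pplat − PEEP) = 555.0 / (22 − 7) = 555.0/15.0 = 37.0 mL/cmH2O.
τ = R × C = 18.261 × 0.037 L/cmH2O = 0.6757 s.
Fraction remaining = e^(−Te/τ) = e^(−0.53/0.6757) = 0.4564; trapped volume = 555.0 × 0.4564 = 253.3 mL.
Additional alveolar pressure from trapping ≈ V_trapped / C = 253.3 / 37.0 = 6.846 cmH2O.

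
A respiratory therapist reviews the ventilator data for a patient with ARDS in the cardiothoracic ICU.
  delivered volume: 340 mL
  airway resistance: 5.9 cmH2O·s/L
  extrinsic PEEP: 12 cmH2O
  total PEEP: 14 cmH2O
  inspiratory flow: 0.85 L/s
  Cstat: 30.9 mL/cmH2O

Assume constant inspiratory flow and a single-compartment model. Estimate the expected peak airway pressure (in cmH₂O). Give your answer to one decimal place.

30.0

Total PEEP = 14 cmH2O (set 12 + intrinsic 2); this is the baseline alveolar pressure.
Equation of motion (constant flow): PIP = Vt/C + R·V̇ + PEEP.
PIP = 340/30.9 + 5.9×0.85 + 14 = 11.003 + 5.015 + 14 = 30.018 cmH2O.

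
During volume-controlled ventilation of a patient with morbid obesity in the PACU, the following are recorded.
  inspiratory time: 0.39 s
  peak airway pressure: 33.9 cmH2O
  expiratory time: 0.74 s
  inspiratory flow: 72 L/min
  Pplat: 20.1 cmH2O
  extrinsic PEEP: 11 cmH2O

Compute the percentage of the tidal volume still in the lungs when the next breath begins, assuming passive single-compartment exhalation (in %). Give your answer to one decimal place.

28.6

Flow: 72 L/min ÷ 60 = 1.2 L/s.
Vt = flow × Ti = 1.2 L/s × 0.39 s × 1000 mL/L = 468.0 mL.
R = (PIP − Pplat)/V̇ = (33.9 − 20.1) / 1.2 = 13.8/1.2 = 11.5 cmH2O·s/L.
C = Vt/(Pplat − PEEP) = 468.0 / (20.1 − 11) = 468.0/9.1 = 51.429 mL/cmH2O.
τ = R × C = 11.5 × 0.05143 L/cmH2O = 0.5914 s.
Fraction remaining at end-expiration = e^(−Te/τ) = e^(−0.74/0.5914) = 0.2861 → 28.61%.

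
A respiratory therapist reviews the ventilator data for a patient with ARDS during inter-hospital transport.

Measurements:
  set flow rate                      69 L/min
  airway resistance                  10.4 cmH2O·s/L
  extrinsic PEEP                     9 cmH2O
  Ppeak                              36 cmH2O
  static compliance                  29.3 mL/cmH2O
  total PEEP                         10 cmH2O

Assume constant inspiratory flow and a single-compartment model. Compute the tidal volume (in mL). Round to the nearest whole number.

Flow: 69 L/min ÷ 60 = 1.15 L/s.
Total PEEP = 10 cmH2O (set 9 + intrinsic 1); this is the baseline alveolar pressure.
Equation of motion (constant flow): PIP = Vt/C + R·V̇ + PEEP.
Vt/C = PIP − R·V̇ − PEEP = 36 − 11.96 − 10 = 14.04 cmH2O.
Vt = C × 14.04 = 29.3 × 14.04 = 411.37 mL.

411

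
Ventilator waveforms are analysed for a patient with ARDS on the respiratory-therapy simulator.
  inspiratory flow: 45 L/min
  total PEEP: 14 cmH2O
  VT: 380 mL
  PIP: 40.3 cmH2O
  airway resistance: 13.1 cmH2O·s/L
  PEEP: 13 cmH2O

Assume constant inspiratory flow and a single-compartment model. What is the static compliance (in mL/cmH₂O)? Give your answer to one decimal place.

23.1

Flow: 45 L/min ÷ 60 = 0.75 L/s.
Total PEEP = 14 cmH2O (set 13 + intrinsic 1); this is the baseline alveolar pressure.
Equation of motion (constant flow): PIP = Vt/C + R·V̇ + PEEP.
Vt/C = PIP − R·V̇ − PEEP = 40.3 − 13.1×0.75 − 14 = 40.3 − 9.825 − 14 = 16.475 cmH2O.
C = Vt / 16.475 = 380 / 16.475 = 23.065 mL/cmH2O.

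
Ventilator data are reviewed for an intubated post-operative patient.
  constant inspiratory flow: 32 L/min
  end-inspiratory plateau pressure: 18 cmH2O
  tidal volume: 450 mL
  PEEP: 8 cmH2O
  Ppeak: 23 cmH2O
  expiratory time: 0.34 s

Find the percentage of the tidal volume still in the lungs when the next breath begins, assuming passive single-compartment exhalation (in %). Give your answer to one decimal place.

44.7

Flow: 32 L/min ÷ 60 = 0.5333 L/s.
R = (PIP − Pplat)/V̇ = (23 − 18) / 0.5333 = 5.0/0.5333 = 9.376 cmH2O·s/L.
C = Vt/(Pplat − PEEP) = 450.0 / (18 − 8) = 450.0/10.0 = 45.0 mL/cmH2O.
τ = R × C = 9.376 × 0.045 L/cmH2O = 0.4219 s.
Fraction remaining at end-expiration = e^(−Te/τ) = e^(−0.34/0.4219) = 0.4467 → 44.67%.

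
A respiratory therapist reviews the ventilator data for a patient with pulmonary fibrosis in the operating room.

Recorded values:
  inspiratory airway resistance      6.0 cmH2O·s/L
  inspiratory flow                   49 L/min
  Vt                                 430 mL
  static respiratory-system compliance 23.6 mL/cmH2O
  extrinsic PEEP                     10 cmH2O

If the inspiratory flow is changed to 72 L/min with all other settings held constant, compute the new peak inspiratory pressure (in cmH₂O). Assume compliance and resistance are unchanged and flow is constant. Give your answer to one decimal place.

35.4

Flow: 49 L/min ÷ 60 = 0.8167 L/s.
New flow: 72 L/min ÷ 60 = 1.2 L/s.
PIP = Vt/C + R·V̇ + PEEP (constant-flow equation of motion).
Only the resistive term changes: ΔPIP = R × ΔV̇ = 6.0 × (1.2 − 0.8167) = 6.0 × 0.3833 = 2.3 cmH2O.
Original PIP = 430/23.6 + 6.0×0.8167 + 10 = 33.121 cmH2O; new PIP = 33.121 + (2.3) = 35.421 cmH2O.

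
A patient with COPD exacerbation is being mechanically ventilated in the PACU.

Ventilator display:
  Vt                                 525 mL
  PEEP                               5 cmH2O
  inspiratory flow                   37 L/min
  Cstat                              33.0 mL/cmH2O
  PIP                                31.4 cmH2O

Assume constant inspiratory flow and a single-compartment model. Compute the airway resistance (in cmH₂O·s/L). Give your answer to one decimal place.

Flow: 37 L/min ÷ 60 = 0.6167 L/s.
Equation of motion (constant flow): PIP = Vt/C + R·V̇ + PEEP.
R·V̇ = PIP − Vt/C − PEEP = 31.4 − 525/33.0 − 5 = 31.4 − 15.909 − 5 = 10.491 cmH2O.
R = 10.491 / 0.6167 = 17.012 cmH2O·s/L.

17.0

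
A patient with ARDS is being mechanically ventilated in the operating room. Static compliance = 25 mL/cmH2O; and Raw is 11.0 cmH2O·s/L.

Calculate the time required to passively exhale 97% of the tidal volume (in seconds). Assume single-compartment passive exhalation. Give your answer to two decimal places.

0.96

τ = R × C = 11.0 × 25 mL/cmH2O = 11.0 × 0.025 L/cmH2O = 0.275 s.
Exhaled fraction f = 1 − e^(−t/τ) → t = −τ·ln(1 − f) = −0.275·ln(0.03) = 0.9643 s.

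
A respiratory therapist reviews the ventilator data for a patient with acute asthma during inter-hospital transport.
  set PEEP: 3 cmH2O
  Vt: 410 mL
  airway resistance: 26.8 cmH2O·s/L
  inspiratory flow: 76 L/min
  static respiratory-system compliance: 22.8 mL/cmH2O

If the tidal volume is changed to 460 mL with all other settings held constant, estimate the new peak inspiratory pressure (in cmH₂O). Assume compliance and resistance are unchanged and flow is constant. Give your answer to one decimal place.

Flow: 76 L/min ÷ 60 = 1.2667 L/s.
PIP = Vt/C + R·V̇ + PEEP (constant-flow equation of motion).
Only the elastic term changes: ΔPIP = ΔVt / C = (460 − 410) / 22.8 = 2.193 cmH2O.
Original PIP = 410/22.8 + 26.8×1.2667 + 3 = 54.93 cmH2O; new PIP = 54.93 + (2.193) = 57.123 cmH2O.

57.1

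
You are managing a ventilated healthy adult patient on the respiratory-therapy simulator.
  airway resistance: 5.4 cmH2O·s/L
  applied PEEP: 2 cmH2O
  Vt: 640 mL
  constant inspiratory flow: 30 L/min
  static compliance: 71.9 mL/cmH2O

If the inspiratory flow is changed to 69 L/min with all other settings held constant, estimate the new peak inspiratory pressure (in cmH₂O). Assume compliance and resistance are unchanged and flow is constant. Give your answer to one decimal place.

Flow: 30 L/min ÷ 60 = 0.5 L/s.
New flow: 69 L/min ÷ 60 = 1.15 L/s.
PIP = Vt/C + R·V̇ + PEEP (constant-flow equation of motion).
Only the resistive term changes: ΔPIP = R × ΔV̇ = 5.4 × (1.15 − 0.5) = 5.4 × 0.65 = 3.51 cmH2O.
Original PIP = 640/71.9 + 5.4×0.5 + 2 = 13.601 cmH2O; new PIP = 13.601 + (3.51) = 17.111 cmH2O.

17.1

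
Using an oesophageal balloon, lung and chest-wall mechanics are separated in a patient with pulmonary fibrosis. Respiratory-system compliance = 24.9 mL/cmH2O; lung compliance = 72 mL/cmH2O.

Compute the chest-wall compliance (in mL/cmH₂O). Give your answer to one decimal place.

1/Ccw = 1/Crs − 1/CL.
1/Ccw = 1/24.9 − 1/72 = 0.02627.
Ccw = 38.066 mL/cmH2O.

38.1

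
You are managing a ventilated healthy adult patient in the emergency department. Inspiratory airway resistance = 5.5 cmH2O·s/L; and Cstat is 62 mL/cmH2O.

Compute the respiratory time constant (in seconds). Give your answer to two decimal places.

0.34

τ = R × C = 5.5 × 62 mL/cmH2O = 5.5 × 0.062 L/cmH2O = 0.341 s.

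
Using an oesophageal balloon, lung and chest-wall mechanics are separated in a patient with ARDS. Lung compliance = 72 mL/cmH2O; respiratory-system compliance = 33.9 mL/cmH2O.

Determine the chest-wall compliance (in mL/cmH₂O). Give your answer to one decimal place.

64.1

1/Ccw = 1/Crs − 1/CL.
1/Ccw = 1/33.9 − 1/72 = 0.01561.
Ccw = 64.061 mL/cmH2O.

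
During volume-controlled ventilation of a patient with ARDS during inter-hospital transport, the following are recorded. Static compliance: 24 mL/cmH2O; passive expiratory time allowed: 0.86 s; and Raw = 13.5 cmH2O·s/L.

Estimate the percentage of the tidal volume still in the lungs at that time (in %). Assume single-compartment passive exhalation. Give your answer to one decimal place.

7.0

τ = R × C = 13.5 × 24 mL/cmH2O = 13.5 × 0.024 L/cmH2O = 0.324 s.
Passive exhalation: V(t)/V₀ = e^(−t/τ) = e^(−0.86/0.324) = 0.07035.
Fraction remaining = 0.07035 → 7.035%.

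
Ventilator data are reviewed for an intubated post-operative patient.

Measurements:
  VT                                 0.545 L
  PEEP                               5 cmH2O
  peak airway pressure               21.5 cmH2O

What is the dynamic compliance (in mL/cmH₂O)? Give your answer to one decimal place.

33.0

Dynamic compliance = Vt / (PIP − PEEP) = 545 / (21.5 − 5) = 545 / 16.5 = 33.03 mL/cmH2O.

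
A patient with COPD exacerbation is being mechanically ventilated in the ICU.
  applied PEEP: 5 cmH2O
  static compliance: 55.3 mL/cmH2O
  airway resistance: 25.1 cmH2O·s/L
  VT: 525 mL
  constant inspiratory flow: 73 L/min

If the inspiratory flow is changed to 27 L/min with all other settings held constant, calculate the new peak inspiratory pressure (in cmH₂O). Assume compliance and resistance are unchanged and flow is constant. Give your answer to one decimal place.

Flow: 73 L/min ÷ 60 = 1.2167 L/s.
New flow: 27 L/min ÷ 60 = 0.45 L/s.
PIP = Vt/C + R·V̇ + PEEP (constant-flow equation of motion).
Only the resistive term changes: ΔPIP = R × ΔV̇ = 25.1 × (0.45 − 1.2167) = 25.1 × -0.7667 = -19.244 cmH2O.
Original PIP = 525/55.3 + 25.1×1.2167 + 5 = 45.033 cmH2O; new PIP = 45.033 + (-19.244) = 25.789 cmH2O.

25.8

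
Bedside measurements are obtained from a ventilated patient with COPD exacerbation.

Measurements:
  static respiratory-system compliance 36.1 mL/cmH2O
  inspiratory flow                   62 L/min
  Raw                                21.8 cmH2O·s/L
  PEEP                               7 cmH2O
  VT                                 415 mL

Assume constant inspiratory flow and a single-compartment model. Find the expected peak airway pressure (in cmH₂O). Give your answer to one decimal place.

41.0

Flow: 62 L/min ÷ 60 = 1.0333 L/s.
Equation of motion (constant flow): PIP = Vt/C + R·V̇ + PEEP.
PIP = 415/36.1 + 21.8×1.0333 + 7 = 11.496 + 22.526 + 7 = 41.022 cmH2O.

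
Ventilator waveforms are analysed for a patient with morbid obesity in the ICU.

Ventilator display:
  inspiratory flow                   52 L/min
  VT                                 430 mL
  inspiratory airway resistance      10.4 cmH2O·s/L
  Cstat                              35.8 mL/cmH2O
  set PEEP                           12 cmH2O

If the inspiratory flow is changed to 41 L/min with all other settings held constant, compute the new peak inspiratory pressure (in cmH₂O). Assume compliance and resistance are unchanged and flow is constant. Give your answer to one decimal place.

Flow: 52 L/min ÷ 60 = 0.8667 L/s.
New flow: 41 L/min ÷ 60 = 0.6833 L/s.
PIP = Vt/C + R·V̇ + PEEP (constant-flow equation of motion).
Only the resistive term changes: ΔPIP = R × ΔV̇ = 10.4 × (0.6833 − 0.8667) = 10.4 × -0.1834 = -1.907 cmH2O.
Original PIP = 430/35.8 + 10.4×0.8667 + 12 = 33.025 cmH2O; new PIP = 33.025 + (-1.907) = 31.118 cmH2O.

31.1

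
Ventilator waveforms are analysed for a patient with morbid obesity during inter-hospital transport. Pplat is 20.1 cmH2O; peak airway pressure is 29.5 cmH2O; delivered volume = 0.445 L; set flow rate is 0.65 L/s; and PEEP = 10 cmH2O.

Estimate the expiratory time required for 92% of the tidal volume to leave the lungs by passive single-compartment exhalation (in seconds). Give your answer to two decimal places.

1.61

R = (PIP − Pplat)/V̇ = (29.5 − 20.1) / 0.65 = 9.4/0.65 = 14.462 cmH2O·s/L.
C = Vt/(Pplat − PEEP) = 445.0 / (20.1 − 10) = 445.0/10.1 = 44.059 mL/cmH2O.
τ = R × C = 14.462 × 0.04406 L/cmH2O = 0.6372 s.
t = −τ·ln(1 − 0.92) = −0.6372·ln(0.08) = 1.609 s.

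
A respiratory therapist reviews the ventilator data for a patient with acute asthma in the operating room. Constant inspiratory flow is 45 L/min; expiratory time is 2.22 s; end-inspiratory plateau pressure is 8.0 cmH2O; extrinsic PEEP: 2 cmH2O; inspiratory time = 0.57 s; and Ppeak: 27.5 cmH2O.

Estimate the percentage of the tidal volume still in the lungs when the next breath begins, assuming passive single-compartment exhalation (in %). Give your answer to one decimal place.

30.2

Flow: 45 L/min ÷ 60 = 0.75 L/s.
Vt = flow × Ti = 0.75 L/s × 0.57 s × 1000 mL/L = 427.5 mL.
R = (PIP − Pplat)/V̇ = (27.5 − 8.0) / 0.75 = 19.5/0.75 = 26.0 cmH2O·s/L.
C = Vt/(Pplat − PEEP) = 427.5 / (8.0 − 2) = 427.5/6.0 = 71.25 mL/cmH2O.
τ = R × C = 26.0 × 0.07125 L/cmH2O = 1.853 s.
Fraction remaining at end-expiration = e^(−Te/τ) = e^(−2.22/1.853) = 0.3018 → 30.18%.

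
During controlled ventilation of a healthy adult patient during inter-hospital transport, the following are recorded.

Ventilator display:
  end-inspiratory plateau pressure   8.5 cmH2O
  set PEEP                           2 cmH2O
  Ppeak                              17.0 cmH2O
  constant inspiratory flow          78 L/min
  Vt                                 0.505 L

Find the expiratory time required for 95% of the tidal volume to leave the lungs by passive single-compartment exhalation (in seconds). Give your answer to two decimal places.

1.52

Flow: 78 L/min ÷ 60 = 1.3 L/s.
R = (PIP − Pplat)/V̇ = (17.0 − 8.5) / 1.3 = 8.5/1.3 = 6.538 cmH2O·s/L.
C = Vt/(Pplat − PEEP) = 505.0 / (8.5 − 2) = 505.0/6.5 = 77.692 mL/cmH2O.
τ = R × C = 6.538 × 0.07769 L/cmH2O = 0.5079 s.
t = −τ·ln(1 − 0.95) = −0.5079·ln(0.05) = 1.522 s.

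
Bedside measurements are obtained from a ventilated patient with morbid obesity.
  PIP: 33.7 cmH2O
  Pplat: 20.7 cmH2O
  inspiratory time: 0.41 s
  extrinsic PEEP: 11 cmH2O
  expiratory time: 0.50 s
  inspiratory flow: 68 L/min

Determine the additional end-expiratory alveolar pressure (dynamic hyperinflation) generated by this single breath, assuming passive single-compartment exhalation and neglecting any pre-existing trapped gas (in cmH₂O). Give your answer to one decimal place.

Flow: 68 L/min ÷ 60 = 1.1333 L/s.
Vt = flow × Ti = 1.1333 L/s × 0.41 s × 1000 mL/L = 464.65 mL.
R = (PIP − Pplat)/V̇ = (33.7 − 20.7) / 1.1333 = 13.0/1.1333 = 11.471 cmH2O·s/L.
C = Vt/(Pplat − PEEP) = 464.65 / (20.7 − 11) = 464.65/9.7 = 47.902 mL/cmH2O.
τ = R × C = 11.471 × 0.0479 L/cmH2O = 0.5495 s.
Fraction remaining = e^(−Te/τ) = e^(−0.50/0.5495) = 0.4026; trapped volume = 464.65 × 0.4026 = 187.07 mL.
Additional alveolar pressure from trapping ≈ V_trapped / C = 187.07 / 47.902 = 3.905 cmH2O.

3.9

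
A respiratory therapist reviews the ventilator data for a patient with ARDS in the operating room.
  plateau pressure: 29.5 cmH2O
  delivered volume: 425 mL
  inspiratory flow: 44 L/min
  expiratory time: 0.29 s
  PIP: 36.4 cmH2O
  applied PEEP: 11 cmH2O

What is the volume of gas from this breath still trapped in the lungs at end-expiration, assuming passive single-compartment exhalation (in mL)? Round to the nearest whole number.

111

Flow: 44 L/min ÷ 60 = 0.7333 L/s.
R = (PIP − Pplat)/V̇ = (36.4 − 29.5) / 0.7333 = 6.9/0.7333 = 9.41 cmH2O·s/L.
C = Vt/(Pplat − PEEP) = 425.0 / (29.5 − 11) = 425.0/18.5 = 22.973 mL/cmH2O.
τ = R × C = 9.41 × 0.02297 L/cmH2O = 0.2161 s.
Fraction remaining = e^(−Te/τ) = e^(−0.29/0.2161) = 0.2613.
Trapped volume = 425.0 × 0.2613 = 111.05 mL.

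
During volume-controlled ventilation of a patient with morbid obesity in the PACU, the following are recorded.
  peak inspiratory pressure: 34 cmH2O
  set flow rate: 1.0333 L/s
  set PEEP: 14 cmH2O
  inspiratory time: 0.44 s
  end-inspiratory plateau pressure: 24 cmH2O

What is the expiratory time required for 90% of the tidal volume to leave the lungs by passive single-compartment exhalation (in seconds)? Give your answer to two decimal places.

Vt = flow × Ti = 1.0333 L/s × 0.44 s × 1000 mL/L = 454.65 mL.
R = (PIP − Pplat)/V̇ = (34 − 24) / 1.0333 = 10.0/1.0333 = 9.678 cmH2O·s/L.
C = Vt/(Pplat − PEEP) = 454.65 / (24 − 14) = 454.65/10.0 = 45.465 mL/cmH2O.
τ = R × C = 9.678 × 0.04547 L/cmH2O = 0.4401 s.
t = −τ·ln(1 − 0.90) = −0.4401·ln(0.1) = 1.013 s.

1.01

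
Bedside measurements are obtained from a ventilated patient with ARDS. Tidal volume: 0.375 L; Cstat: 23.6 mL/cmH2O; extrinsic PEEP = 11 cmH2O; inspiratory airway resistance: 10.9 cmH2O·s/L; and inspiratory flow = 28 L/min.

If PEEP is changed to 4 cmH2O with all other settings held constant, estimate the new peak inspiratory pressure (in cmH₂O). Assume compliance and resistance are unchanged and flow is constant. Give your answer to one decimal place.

25.0

Flow: 28 L/min ÷ 60 = 0.4667 L/s.
PIP = Vt/C + R·V̇ + PEEP (constant-flow equation of motion).
Only the baseline term changes: ΔPIP = ΔPEEP = 4 − 11 = -7.0 cmH2O.
Original PIP = 375/23.6 + 10.9×0.4667 + 11 = 31.977 cmH2O; new PIP = 31.977 + (-7.0) = 24.977 cmH2O.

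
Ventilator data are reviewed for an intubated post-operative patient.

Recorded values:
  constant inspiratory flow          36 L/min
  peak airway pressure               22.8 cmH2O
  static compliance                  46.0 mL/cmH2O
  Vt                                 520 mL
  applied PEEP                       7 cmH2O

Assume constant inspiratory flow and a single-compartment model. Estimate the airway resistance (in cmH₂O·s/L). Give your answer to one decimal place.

7.5

Flow: 36 L/min ÷ 60 = 0.6 L/s.
Equation of motion (constant flow): PIP = Vt/C + R·V̇ + PEEP.
R·V̇ = PIP − Vt/C − PEEP = 22.8 − 520/46.0 − 7 = 22.8 − 11.304 − 7 = 4.496 cmH2O.
R = 4.496 / 0.6 = 7.493 cmH2O·s/L.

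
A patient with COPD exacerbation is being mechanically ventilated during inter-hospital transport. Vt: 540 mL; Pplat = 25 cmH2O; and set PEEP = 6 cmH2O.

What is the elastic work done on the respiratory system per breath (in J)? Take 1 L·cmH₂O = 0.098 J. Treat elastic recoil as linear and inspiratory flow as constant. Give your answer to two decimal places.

0.50

Elastic work ≈ ½ × (Pplat − PEEP) × Vt = 0.5 × (25 − 6) × 0.540 L = 0.5 × 19.0 × 0.540 = 5.13 L·cmH2O.
× 0.098 J/(L·cmH2O) → 0.5027 J.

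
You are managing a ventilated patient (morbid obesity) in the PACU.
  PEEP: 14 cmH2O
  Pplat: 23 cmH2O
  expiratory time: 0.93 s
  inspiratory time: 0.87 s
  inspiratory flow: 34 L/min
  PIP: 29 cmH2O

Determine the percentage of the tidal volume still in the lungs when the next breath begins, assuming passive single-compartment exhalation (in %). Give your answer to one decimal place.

Flow: 34 L/min ÷ 60 = 0.5667 L/s.
Vt = flow × Ti = 0.5667 L/s × 0.87 s × 1000 mL/L = 493.03 mL.
R = (PIP − Pplat)/V̇ = (29 − 23) / 0.5667 = 6.0/0.5667 = 10.588 cmH2O·s/L.
C = Vt/(Pplat − PEEP) = 493.03 / (23 − 14) = 493.03/9.0 = 54.781 mL/cmH2O.
τ = R × C = 10.588 × 0.05478 L/cmH2O = 0.58 s.
Fraction remaining at end-expiration = e^(−Te/τ) = e^(−0.93/0.58) = 0.2012 → 20.12%.

20.1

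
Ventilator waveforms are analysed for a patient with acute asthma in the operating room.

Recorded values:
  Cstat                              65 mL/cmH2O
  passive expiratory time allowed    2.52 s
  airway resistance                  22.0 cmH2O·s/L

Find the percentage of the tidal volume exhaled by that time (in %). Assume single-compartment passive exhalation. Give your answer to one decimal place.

τ = R × C = 22.0 × 65 mL/cmH2O = 22.0 × 0.065 L/cmH2O = 1.43 s.
Passive exhalation: V(t)/V₀ = e^(−t/τ) = e^(−2.52/1.43) = 0.1717.
Fraction exhaled = 1 − 0.1717 = 0.8283 → 82.83%.

82.8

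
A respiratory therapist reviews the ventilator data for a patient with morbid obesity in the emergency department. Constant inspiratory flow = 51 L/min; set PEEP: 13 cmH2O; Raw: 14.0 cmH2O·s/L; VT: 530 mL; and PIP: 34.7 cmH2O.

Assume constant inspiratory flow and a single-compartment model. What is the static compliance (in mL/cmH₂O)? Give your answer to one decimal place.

Flow: 51 L/min ÷ 60 = 0.85 L/s.
Equation of motion (constant flow): PIP = Vt/C + R·V̇ + PEEP.
Vt/C = PIP − R·V̇ − PEEP = 34.7 − 14.0×0.85 − 13 = 34.7 − 11.9 − 13 = 9.8 cmH2O.
C = Vt / 9.8 = 530 / 9.8 = 54.082 mL/cmH2O.

54.1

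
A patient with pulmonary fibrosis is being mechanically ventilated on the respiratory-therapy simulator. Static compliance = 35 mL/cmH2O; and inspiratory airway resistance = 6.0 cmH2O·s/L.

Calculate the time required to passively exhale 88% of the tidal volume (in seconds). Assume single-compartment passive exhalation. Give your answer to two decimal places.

0.45

τ = R × C = 6.0 × 35 mL/cmH2O = 6.0 × 0.035 L/cmH2O = 0.21 s.
Exhaled fraction f = 1 − e^(−t/τ) → t = −τ·ln(1 − f) = −0.21·ln(0.12) = 0.4453 s.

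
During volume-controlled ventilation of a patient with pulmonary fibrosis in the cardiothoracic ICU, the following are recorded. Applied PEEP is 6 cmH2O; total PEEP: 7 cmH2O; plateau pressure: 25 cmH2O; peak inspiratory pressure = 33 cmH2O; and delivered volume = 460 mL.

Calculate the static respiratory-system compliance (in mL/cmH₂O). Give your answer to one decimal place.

25.6

End-expiratory occlusion gives total PEEP = 7 cmH2O (intrinsic PEEP = 7 − 6 = 1). Use total PEEP for the elastic gradient.
Cstat = Vt / (Pplat − PEEPtotal) = 460 / (25 − 7) = 460 / 18.0 = 25.556 mL/cmH2O.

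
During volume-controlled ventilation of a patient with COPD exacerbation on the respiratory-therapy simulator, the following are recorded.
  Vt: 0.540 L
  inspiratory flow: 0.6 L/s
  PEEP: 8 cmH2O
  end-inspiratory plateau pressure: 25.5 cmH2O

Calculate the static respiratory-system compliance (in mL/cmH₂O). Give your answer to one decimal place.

30.9

Cstat = Vt / (Pplat − PEEP) = 540 / (25.5 − 8) = 540 / 17.5 = 30.857 mL/cmH2O.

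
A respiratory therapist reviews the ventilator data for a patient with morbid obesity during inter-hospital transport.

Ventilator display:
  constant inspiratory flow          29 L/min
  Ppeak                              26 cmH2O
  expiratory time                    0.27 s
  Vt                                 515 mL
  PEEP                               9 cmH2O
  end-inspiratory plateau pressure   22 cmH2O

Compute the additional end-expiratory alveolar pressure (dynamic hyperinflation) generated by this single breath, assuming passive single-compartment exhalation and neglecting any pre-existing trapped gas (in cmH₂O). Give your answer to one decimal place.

5.7

Flow: 29 L/min ÷ 60 = 0.4833 L/s.
R = (PIP − Pplat)/V̇ = (26 − 22) / 0.4833 = 4.0/0.4833 = 8.276 cmH2O·s/L.
C = Vt/(Pplat − PEEP) = 515.0 / (22 − 9) = 515.0/13.0 = 39.615 mL/cmH2O.
τ = R × C = 8.276 × 0.03962 L/cmH2O = 0.3279 s.
Fraction remaining = e^(−Te/τ) = e^(−0.27/0.3279) = 0.4389; trapped volume = 515.0 × 0.4389 = 226.03 mL.
Additional alveolar pressure from trapping ≈ V_trapped / C = 226.03 / 39.615 = 5.706 cmH2O.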